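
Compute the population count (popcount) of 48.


0b110000 has 2 set bits

2


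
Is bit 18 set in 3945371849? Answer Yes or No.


0b11101011001010011001100011001001, bit 18 = 0. No

No


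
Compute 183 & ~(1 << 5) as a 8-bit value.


183 & ~(1 << 5) = 151

151


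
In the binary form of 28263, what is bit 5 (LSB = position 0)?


0b110111001100111, position 5 = 1

1


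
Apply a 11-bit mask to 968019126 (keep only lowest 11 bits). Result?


968019126 & 2047 = 1206

1206


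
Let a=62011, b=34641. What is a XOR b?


62011 ^ 34641 = 30058

30058


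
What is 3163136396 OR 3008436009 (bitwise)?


0b10111100100010011010000110001100 | 0b10110011010100010001011100101001 = 0b10111111110110011011011110101101 = 3218716589

3218716589


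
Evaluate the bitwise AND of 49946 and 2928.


0b1100001100011010 & 0b101101110000 = 0b1100010000 = 784

784


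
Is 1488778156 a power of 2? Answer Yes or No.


0b1011000101111001111001110101100. Multiple bits set => No

No


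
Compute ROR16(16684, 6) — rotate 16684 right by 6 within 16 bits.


Rotate 0b100000100101100 right by 6 (16-bit) = 0b1011000100000100 = 45316

45316


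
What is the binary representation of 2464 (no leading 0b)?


2464 = 100110100000 in binary

100110100000


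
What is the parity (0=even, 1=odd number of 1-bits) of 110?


0b1101110 has 5 ones => parity 1

1


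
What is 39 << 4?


0b100111 << 4 = 0b1001110000 = 624

624


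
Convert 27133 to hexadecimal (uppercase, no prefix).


27133 = 69FD hex

69FD


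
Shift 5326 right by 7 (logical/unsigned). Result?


0b1010011001110 >> 7 = 0b101001 = 41

41


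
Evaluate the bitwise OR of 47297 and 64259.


0b1011100011000001 | 0b1111101100000011 = 0b1111101111000011 = 64451

64451


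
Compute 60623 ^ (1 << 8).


60623 ^ (1 << 8) = 60623 ^ 256 = 60879

60879


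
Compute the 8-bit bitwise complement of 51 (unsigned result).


~0b110011 = 0b11001100 = 204 (8-bit unsigned)

204


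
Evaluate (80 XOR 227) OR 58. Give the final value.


Step 1: 80 ^ 227 = 179
Step 2: 179 | 58 = 187

187


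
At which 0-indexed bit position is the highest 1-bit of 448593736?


0b11010101111001111111101001000. Highest set bit at position 28

28


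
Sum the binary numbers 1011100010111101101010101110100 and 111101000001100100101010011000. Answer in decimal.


1011100010111101101010101110100 + 111101000001100100101010011000 = 10011001011001010010000000001100 = 2573541388

2573541388


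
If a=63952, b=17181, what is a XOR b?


63952 ^ 17181 = 47821

47821


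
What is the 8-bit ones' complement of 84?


84 ^ 255 = 171

171


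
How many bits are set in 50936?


0b1100011011111000 has 9 set bits

9


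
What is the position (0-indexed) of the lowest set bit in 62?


0b111110. Lowest set bit at position 1

1


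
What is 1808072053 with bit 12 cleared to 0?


1808072053 & ~(1 << 12) = 1808067957

1808067957


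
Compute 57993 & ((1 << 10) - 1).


57993 & 1023 = 649

649


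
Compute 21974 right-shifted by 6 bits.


0b101010111010110 >> 6 = 0b101010111 = 343

343


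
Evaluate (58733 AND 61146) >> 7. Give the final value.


Step 1: 58733 & 61146 = 58440
Step 2: 58440 >> 7 = 456

456


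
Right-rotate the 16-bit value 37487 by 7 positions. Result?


Rotate 0b1001001001101111 right by 7 (16-bit) = 0b1101111100100100 = 57124

57124


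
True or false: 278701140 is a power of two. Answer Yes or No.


0b10000100111001010010001010100. Multiple bits set => No

No


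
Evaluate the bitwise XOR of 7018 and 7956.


0b1101101101010 ^ 0b1111100010100 = 0b10001111110 = 1150

1150


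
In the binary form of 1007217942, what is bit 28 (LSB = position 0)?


0b111100000010001110110100010110, position 28 = 1

1


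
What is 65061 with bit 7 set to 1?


65061 | (1 << 7) = 65061 | 128 = 65189

65189


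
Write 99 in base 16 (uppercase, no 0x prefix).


99 = 63 hex

63


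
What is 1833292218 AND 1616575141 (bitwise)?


0b1101101010001011101000110111010 & 0b1100000010110101111101010100101 = 0b1100000010000001101000010100000 = 1614860448

1614860448


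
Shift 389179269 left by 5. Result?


0b10111001100100110011110000101 << 5 = 0b1011100110010011001111000010100000 = 12453736608

12453736608


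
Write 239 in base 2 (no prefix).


239 = 11101111 in binary

11101111


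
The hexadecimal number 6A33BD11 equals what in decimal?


6A33BD11 hex = 1781775633 decimal

1781775633


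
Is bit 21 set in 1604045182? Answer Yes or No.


0b1011111100110111100100101111110, bit 21 = 0. No

No


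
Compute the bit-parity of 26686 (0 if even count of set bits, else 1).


0b110100000111110 has 8 ones => parity 0

0


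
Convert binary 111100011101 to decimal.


111100011101 in decimal = 3869

3869


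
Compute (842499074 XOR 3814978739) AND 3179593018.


Step 1: 842499074 ^ 3814978739 = 3511972017
Step 2: 3511972017 & 3179593018 = 2432970800

2432970800


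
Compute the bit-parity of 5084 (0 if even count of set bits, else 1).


0b1001111011100 has 8 ones => parity 0

0


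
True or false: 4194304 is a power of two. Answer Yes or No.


0b10000000000000000000000. Only one bit set => Yes

Yes


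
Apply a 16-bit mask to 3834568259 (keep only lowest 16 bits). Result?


3834568259 & 65535 = 56899

56899


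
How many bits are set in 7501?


0b1110101001101 has 8 set bits

8


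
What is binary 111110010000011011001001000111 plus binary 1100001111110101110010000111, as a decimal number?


111110010000011011001001000111 + 1100001111110101110010000111 = 1001010100000010000111011001110 = 1249971918

1249971918


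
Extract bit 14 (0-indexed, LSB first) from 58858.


0b1110010111101010, position 14 = 1

1


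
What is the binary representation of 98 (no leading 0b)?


98 = 1100010 in binary

1100010


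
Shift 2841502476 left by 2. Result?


0b10101001010111011110001100001100 << 2 = 0b1010100101011101111000110000110000 = 11366009904

11366009904


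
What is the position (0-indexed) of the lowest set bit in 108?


0b1101100. Lowest set bit at position 2

2


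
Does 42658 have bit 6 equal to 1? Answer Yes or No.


0b1010011010100010, bit 6 = 0. No

No


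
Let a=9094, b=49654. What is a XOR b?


9094 ^ 49654 = 57968

57968


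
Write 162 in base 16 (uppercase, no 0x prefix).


162 = A2 hex

A2


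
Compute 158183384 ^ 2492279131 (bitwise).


0b1001011011011010111111011000 ^ 0b10010100100011010010100101011011 = 0b10011101111000001000011010000011 = 2648737411

2648737411


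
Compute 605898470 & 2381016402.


0b100100000111010100011011100110 & 0b10001101111010110110110101010010 = 0b100000010010100010001000010 = 67716162

67716162


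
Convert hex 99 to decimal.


99 hex = 153 decimal

153


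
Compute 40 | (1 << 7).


40 | (1 << 7) = 40 | 128 = 168

168


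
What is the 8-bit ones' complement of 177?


177 ^ 255 = 78

78


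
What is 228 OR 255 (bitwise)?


0b11100100 | 0b11111111 = 0b11111111 = 255

255


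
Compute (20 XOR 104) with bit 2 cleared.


Step 1: 20 ^ 104 = 124
Step 2: 124 & ~(1 << 2) = 120

120


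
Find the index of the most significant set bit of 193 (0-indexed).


0b11000001. Highest set bit at position 7

7


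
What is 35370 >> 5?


0b1000101000101010 >> 5 = 0b10001010001 = 1105

1105


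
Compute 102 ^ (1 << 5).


102 ^ (1 << 5) = 102 ^ 32 = 70

70


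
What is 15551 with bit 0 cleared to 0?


15551 & ~(1 << 0) = 15550

15550


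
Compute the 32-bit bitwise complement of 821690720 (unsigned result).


~0b110000111110100000000101100000 = 0b11001111000001011111111010011111 = 3473276575 (32-bit unsigned)

3473276575


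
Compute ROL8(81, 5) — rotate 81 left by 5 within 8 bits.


Rotate 0b1010001 left by 5 (8-bit) = 0b101010 = 42

42


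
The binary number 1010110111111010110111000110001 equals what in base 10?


1010110111111010110111000110001 in decimal = 1459449393

1459449393


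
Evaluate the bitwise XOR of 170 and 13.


0b10101010 ^ 0b1101 = 0b10100111 = 167

167


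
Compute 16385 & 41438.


0b100000000000001 & 0b1010000111011110 = 0b0 = 0

0


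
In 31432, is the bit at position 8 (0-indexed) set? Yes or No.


0b111101011001000, bit 8 = 0. No

No


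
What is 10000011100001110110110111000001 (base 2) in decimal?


10000011100001110110110111000001 in decimal = 2206690753

2206690753


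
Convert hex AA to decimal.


AA hex = 170 decimal

170


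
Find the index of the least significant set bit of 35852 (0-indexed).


0b1000110000001100. Lowest set bit at position 2

2


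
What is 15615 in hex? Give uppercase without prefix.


15615 = 3CFF hex

3CFF


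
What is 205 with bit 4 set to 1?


205 | (1 << 4) = 205 | 16 = 221

221


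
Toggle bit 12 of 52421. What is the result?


52421 ^ (1 << 12) = 52421 ^ 4096 = 56517

56517


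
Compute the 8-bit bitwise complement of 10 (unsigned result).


~0b1010 = 0b11110101 = 245 (8-bit unsigned)

245


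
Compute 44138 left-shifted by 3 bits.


0b1010110001101010 << 3 = 0b1010110001101010000 = 353104

353104


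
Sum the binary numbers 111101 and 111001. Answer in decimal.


111101 + 111001 = 1110110 = 118

118


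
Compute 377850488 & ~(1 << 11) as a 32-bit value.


377850488 & ~(1 << 11) = 377848440

377848440


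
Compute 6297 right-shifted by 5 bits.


0b1100010011001 >> 5 = 0b11000100 = 196

196


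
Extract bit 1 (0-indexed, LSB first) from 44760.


0b1010111011011000, position 1 = 0

0


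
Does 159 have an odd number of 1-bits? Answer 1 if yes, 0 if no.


0b10011111 has 6 ones => parity 0

0


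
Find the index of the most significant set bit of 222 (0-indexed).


0b11011110. Highest set bit at position 7

7


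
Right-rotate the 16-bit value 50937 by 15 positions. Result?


Rotate 0b1100011011111001 right by 15 (16-bit) = 0b1000110111110011 = 36339

36339


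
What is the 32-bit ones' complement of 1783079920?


1783079920 ^ 4294967295 = 2511887375

2511887375


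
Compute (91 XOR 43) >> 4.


Step 1: 91 ^ 43 = 112
Step 2: 112 >> 4 = 7

7


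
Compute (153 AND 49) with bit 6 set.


Step 1: 153 & 49 = 17
Step 2: 17 | (1 << 6) = 17 | 64 = 81

81


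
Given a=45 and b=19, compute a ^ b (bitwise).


45 ^ 19 = 62

62


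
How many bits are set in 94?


0b1011110 has 5 set bits

5


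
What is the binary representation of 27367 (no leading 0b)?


27367 = 110101011100111 in binary

110101011100111


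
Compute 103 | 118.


0b1100111 | 0b1110110 = 0b1110111 = 119

119


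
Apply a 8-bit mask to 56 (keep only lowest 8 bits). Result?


56 & 255 = 56

56


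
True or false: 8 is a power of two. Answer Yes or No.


0b1000. Only one bit set => Yes

Yes


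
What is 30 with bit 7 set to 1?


30 | (1 << 7) = 30 | 128 = 158

158


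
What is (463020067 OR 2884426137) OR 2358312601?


Step 1: 463020067 | 2884426137 = 3153983931
Step 2: 3153983931 | 2358312601 = 3221094331

3221094331


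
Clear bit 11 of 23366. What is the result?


23366 & ~(1 << 11) = 21318

21318


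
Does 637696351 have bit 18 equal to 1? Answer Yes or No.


0b100110000000100111100101011111, bit 18 = 0. No

No


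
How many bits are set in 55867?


0b1101101000111011 has 10 set bits

10


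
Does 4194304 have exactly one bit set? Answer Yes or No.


0b10000000000000000000000. Only one bit set => Yes

Yes


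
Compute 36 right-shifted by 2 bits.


0b100100 >> 2 = 0b1001 = 9

9


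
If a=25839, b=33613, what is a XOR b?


25839 ^ 33613 = 59298

59298


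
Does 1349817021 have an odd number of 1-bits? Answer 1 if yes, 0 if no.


0b1010000011101001001001010111101 has 15 ones => parity 1

1


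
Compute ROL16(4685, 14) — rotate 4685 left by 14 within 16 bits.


Rotate 0b1001001001101 left by 14 (16-bit) = 0b100010010010011 = 17555

17555


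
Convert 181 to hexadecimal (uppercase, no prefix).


181 = B5 hex

B5


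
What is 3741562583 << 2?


0b11011111000000111011011011010111 << 2 = 0b1101111100000011101101101101011100 = 14966250332

14966250332


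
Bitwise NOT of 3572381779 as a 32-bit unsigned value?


~0b11010100111011100011100001010011 = 0b101011000100011100011110101100 = 722585516 (32-bit unsigned)

722585516


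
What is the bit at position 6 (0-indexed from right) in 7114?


0b1101111001010, position 6 = 1

1


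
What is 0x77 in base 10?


77 hex = 119 decimal

119


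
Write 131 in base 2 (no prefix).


131 = 10000011 in binary

10000011


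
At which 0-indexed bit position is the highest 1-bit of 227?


0b11100011. Highest set bit at position 7

7


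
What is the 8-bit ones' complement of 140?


140 ^ 255 = 115

115


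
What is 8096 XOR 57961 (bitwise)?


0b1111110100000 ^ 0b1110001001101001 = 0b1111110111001001 = 64969

64969


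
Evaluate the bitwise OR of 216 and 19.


0b11011000 | 0b10011 = 0b11011011 = 219

219


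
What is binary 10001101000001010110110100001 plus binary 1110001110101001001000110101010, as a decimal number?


10001101000001010110110100001 + 1110001110101001001000110101010 = 10000011011101010011111101001011 = 2205499211

2205499211


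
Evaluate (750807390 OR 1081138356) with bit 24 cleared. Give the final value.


Step 1: 750807390 | 1081138356 = 1827732990
Step 2: 1827732990 & ~(1 << 24) = 1827732990

1827732990


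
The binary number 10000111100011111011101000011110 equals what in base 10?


10000111100011111011101000011110 in decimal = 2274343454

2274343454


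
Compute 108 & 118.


0b1101100 & 0b1110110 = 0b1100100 = 100

100


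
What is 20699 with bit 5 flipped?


20699 ^ (1 << 5) = 20699 ^ 32 = 20731

20731


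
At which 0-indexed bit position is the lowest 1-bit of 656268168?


0b100111000111011101101110001000. Lowest set bit at position 3

3


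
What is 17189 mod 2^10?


17189 & 1023 = 805

805


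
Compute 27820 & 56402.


0b110110010101100 & 0b1101110001010010 = 0b100110000000000 = 19456

19456


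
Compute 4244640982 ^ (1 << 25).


4244640982 ^ (1 << 25) = 4244640982 ^ 33554432 = 4278195414

4278195414


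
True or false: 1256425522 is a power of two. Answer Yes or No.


0b1001010111000111000100000110010. Multiple bits set => No

No


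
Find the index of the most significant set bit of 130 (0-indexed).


0b10000010. Highest set bit at position 7

7


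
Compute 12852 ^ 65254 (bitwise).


0b11001000110100 ^ 0b1111111011100110 = 0b1100110011010010 = 52434

52434


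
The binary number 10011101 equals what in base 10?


10011101 in decimal = 157

157


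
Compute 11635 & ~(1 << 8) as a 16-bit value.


11635 & ~(1 << 8) = 11379

11379


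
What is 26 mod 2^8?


26 & 255 = 26

26


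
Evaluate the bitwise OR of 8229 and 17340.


0b10000000100101 | 0b100001110111100 = 0b110001110111101 = 25533

25533


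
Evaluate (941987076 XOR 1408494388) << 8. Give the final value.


Step 1: 941987076 ^ 1408494388 = 1809219120
Step 2: 1809219120 << 8 = 463160094720

463160094720


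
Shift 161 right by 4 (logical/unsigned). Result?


0b10100001 >> 4 = 0b1010 = 10

10


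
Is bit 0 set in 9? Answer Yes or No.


0b1001, bit 0 = 1. Yes

Yes


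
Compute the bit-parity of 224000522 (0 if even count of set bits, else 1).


0b1101010110011111101000001010 has 15 ones => parity 1

1


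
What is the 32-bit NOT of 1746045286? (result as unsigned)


~0b1101000000100101000100101100110 = 0b10010111111011010111011010011001 = 2548922009 (32-bit unsigned)

2548922009


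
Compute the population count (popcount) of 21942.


0b101010110110110 has 9 set bits

9


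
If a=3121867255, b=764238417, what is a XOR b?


3121867255 ^ 764238417 = 2543760294

2543760294


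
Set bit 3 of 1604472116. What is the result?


1604472116 | (1 << 3) = 1604472116 | 8 = 1604472124

1604472124


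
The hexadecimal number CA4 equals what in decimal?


CA4 hex = 3236 decimal

3236


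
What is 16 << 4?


0b10000 << 4 = 0b100000000 = 256

256


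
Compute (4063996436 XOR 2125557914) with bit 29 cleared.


Step 1: 4063996436 ^ 2125557914 = 2357910158
Step 2: 2357910158 & ~(1 << 29) = 2357910158

2357910158


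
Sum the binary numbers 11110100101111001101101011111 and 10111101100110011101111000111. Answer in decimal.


11110100101111001101101011111 + 10111101100110011101111000111 = 110110010010101101011100100110 = 910874406

910874406


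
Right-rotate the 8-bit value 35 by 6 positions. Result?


Rotate 0b100011 right by 6 (8-bit) = 0b10001100 = 140

140


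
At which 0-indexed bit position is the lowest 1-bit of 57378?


0b1110000000100010. Lowest set bit at position 1

1


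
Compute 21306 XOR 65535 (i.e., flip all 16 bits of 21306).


21306 ^ 65535 = 44229

44229


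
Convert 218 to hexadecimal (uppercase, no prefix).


218 = DA hex

DA


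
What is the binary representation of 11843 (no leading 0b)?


11843 = 10111001000011 in binary

10111001000011


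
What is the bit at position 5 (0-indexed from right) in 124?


0b1111100, position 5 = 1

1


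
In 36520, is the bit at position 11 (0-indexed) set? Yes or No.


0b1000111010101000, bit 11 = 1. Yes

Yes


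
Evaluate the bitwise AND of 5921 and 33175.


0b1011100100001 & 0b1000000110010111 = 0b100000001 = 257

257


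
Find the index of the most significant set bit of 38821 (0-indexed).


0b1001011110100101. Highest set bit at position 15

15


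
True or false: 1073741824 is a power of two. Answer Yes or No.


0b1000000000000000000000000000000. Only one bit set => Yes

Yes


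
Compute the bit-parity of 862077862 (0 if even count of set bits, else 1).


0b110011011000100100001110100110 has 14 ones => parity 0

0


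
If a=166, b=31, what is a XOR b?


166 ^ 31 = 185

185


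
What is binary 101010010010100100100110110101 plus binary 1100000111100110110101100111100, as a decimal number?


101010010010100100100110110101 + 1100000111100110110101100111100 = 10001011001111011011010011110001 = 2336077041

2336077041


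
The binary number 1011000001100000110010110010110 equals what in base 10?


1011000001100000110010110010110 in decimal = 1479566742

1479566742


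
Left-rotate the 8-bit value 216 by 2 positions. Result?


Rotate 0b11011000 left by 2 (8-bit) = 0b1100011 = 99

99


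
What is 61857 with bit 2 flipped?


61857 ^ (1 << 2) = 61857 ^ 4 = 61861

61861


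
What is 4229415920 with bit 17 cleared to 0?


4229415920 & ~(1 << 17) = 4229284848

4229284848


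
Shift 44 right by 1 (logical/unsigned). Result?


0b101100 >> 1 = 0b10110 = 22

22


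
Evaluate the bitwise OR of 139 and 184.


0b10001011 | 0b10111000 = 0b10111011 = 187

187


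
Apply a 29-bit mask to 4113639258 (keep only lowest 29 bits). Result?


4113639258 & 536870911 = 355542874

355542874


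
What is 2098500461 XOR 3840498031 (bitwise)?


0b1111101000101001001001101101101 ^ 0b11100100111010010101100101101111 = 0b10011001111111011100101000000010 = 2583546370

2583546370


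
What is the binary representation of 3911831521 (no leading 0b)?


3911831521 = 11101001001010011100111111100001 in binary

11101001001010011100111111100001


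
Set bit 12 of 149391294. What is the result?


149391294 | (1 << 12) = 149391294 | 4096 = 149395390

149395390


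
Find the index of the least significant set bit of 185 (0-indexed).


0b10111001. Lowest set bit at position 0

0


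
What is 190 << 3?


0b10111110 << 3 = 0b10111110000 = 1520

1520


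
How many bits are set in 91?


0b1011011 has 5 set bits

5


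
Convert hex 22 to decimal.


22 hex = 34 decimal

34


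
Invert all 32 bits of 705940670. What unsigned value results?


705940670 ^ 4294967295 = 3589026625

3589026625


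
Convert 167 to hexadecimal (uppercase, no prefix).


167 = A7 hex

A7


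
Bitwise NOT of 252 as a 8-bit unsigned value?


~0b11111100 = 0b11 = 3 (8-bit unsigned)

3


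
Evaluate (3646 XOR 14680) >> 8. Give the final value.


Step 1: 3646 ^ 14680 = 14182
Step 2: 14182 >> 8 = 55

55


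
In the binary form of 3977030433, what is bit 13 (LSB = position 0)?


0b11101101000011001010101100100001, position 13 = 1

1


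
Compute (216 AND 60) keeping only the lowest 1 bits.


Step 1: 216 & 60 = 24
Step 2: 24 & 1 = 0

0


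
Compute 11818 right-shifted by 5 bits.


0b10111000101010 >> 5 = 0b101110001 = 369

369


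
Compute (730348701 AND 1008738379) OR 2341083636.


Step 1: 730348701 & 1008738379 = 671096841
Step 2: 671096841 | 2341083636 = 2877962749

2877962749


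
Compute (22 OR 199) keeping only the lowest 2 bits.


Step 1: 22 | 199 = 215
Step 2: 215 & 3 = 3

3


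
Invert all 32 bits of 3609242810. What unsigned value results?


3609242810 ^ 4294967295 = 685724485

685724485


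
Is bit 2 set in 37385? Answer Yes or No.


0b1001001000001001, bit 2 = 0. No

No


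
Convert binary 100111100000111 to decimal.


100111100000111 in decimal = 20231

20231


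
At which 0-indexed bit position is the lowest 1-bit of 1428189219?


0b1010101001000000111000000100011. Lowest set bit at position 0

0


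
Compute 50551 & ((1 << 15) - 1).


50551 & 32767 = 17783

17783


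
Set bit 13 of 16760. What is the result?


16760 | (1 << 13) = 16760 | 8192 = 24952

24952


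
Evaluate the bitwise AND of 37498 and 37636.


0b1001001001111010 & 0b1001001100000100 = 0b1001001000000000 = 37376

37376


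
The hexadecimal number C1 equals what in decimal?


C1 hex = 193 decimal

193


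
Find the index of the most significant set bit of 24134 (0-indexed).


0b101111001000110. Highest set bit at position 14

14


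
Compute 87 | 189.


0b1010111 | 0b10111101 = 0b11111111 = 255

255


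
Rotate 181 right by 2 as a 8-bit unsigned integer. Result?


Rotate 0b10110101 right by 2 (8-bit) = 0b1101101 = 109

109


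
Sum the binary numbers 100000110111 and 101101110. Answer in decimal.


100000110111 + 101101110 = 100110100101 = 2469

2469


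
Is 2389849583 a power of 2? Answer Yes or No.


0b10001110011100100011010111101111. Multiple bits set => No

No


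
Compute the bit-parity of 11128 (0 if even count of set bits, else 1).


0b10101101111000 has 8 ones => parity 0

0


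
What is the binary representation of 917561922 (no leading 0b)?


917561922 = 110110101100001110001001000010 in binary

110110101100001110001001000010


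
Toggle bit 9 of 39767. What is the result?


39767 ^ (1 << 9) = 39767 ^ 512 = 39255

39255


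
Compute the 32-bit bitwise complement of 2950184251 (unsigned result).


~0b10101111110110000011110100111011 = 0b1010000001001111100001011000100 = 1344783044 (32-bit unsigned)

1344783044


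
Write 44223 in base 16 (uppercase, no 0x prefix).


44223 = ACBF hex

ACBF


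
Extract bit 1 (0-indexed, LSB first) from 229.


0b11100101, position 1 = 0

0


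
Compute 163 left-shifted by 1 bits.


0b10100011 << 1 = 0b101000110 = 326

326


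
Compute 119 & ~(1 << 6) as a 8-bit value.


119 & ~(1 << 6) = 55

55


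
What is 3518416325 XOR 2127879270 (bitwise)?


0b11010001101101101100010111000101 ^ 0b1111110110101001101110001100110 = 0b10101111011000100001100110100011 = 2942441891

2942441891


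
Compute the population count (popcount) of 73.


0b1001001 has 3 set bits

3


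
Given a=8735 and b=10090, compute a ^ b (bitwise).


8735 ^ 10090 = 1397

1397


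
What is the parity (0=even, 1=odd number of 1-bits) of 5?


0b101 has 2 ones => parity 0

0


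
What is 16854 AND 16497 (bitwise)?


0b100000111010110 & 0b100000001110001 = 0b100000001010000 = 16464

16464


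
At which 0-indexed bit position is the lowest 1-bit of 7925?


0b1111011110101. Lowest set bit at position 0

0


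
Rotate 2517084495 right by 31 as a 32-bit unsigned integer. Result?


Rotate 0b10010110000001111010100101001111 right by 31 (32-bit) = 0b101100000011110101001010011111 = 739201695

739201695


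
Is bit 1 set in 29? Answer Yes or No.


0b11101, bit 1 = 0. No

No


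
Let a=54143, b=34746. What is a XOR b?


54143 ^ 34746 = 21701

21701


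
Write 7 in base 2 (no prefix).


7 = 111 in binary

111


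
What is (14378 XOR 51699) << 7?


Step 1: 14378 ^ 51699 = 61913
Step 2: 61913 << 7 = 7924864

7924864


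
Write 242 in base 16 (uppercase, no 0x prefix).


242 = F2 hex

F2


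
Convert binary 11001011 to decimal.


11001011 in decimal = 203

203


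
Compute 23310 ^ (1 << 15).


23310 ^ (1 << 15) = 23310 ^ 32768 = 56078

56078


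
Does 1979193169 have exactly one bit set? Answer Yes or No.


0b1110101111110000001011101010001. Multiple bits set => No

No


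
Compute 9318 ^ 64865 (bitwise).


0b10010001100110 ^ 0b1111110101100001 = 0b1101100100000111 = 55559

55559


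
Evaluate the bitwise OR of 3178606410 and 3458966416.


0b10111101011101011010111101001010 | 0b11001110001010111010001110010000 = 0b11111111011111111010111111011010 = 4286558170

4286558170


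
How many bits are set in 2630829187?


0b10011100110011110100010010000011 has 15 set bits

15


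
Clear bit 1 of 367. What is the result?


367 & ~(1 << 1) = 365

365


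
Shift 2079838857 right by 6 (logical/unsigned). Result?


0b1111011111101111101001010001001 >> 6 = 0b1111011111101111101001010 = 32497482

32497482


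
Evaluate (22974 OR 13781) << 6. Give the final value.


Step 1: 22974 | 13781 = 32255
Step 2: 32255 << 6 = 2064320

2064320


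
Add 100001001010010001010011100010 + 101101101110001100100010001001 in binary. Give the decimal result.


100001001010010001010011100010 + 101101101110001100100010001001 = 1001110111000011101110101101011 = 1323425131

1323425131


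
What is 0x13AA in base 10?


13AA hex = 5034 decimal

5034


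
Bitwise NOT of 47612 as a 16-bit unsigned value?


~0b1011100111111100 = 0b100011000000011 = 17923 (16-bit unsigned)

17923


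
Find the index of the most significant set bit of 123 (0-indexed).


0b1111011. Highest set bit at position 6

6


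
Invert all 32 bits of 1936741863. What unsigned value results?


1936741863 ^ 4294967295 = 2358225432

2358225432


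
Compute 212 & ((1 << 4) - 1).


212 & 15 = 4

4


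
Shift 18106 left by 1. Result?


0b100011010111010 << 1 = 0b1000110101110100 = 36212

36212


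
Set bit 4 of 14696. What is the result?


14696 | (1 << 4) = 14696 | 16 = 14712

14712


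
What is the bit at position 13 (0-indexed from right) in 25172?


0b110001001010100, position 13 = 1

1


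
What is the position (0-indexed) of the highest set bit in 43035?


0b1010100000011011. Highest set bit at position 15

15


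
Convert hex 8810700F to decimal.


8810700F hex = 2282778639 decimal

2282778639


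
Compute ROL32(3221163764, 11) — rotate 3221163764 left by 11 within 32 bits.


Rotate 0b10111111111111110000111011110100 left by 11 (32-bit) = 0b11111000011101111010010111111111 = 4168590847

4168590847


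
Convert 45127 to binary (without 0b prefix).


45127 = 1011000001000111 in binary

1011000001000111


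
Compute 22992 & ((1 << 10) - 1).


22992 & 1023 = 464

464


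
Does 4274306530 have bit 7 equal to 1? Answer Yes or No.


0b11111110110001001011110111100010, bit 7 = 1. Yes

Yes


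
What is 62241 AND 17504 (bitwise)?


0b1111001100100001 & 0b100010001100000 = 0b100000000100000 = 16416

16416


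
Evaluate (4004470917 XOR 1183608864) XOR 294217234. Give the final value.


Step 1: 4004470917 ^ 1183608864 = 2820870309
Step 2: 2820870309 ^ 294217234 = 3114956471

3114956471


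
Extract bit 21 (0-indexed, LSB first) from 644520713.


0b100110011010101001101100001001, position 21 = 1

1


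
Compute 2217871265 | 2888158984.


0b10000100001100100000011110100001 | 0b10101100001001011100111100001000 = 0b10101100001101111100111110101001 = 2889338793

2889338793


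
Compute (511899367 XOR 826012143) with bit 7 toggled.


Step 1: 511899367 ^ 826012143 = 800655112
Step 2: 800655112 ^ (1 << 7) = 800655112 ^ 128 = 800655240

800655240


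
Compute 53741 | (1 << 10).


53741 | (1 << 10) = 53741 | 1024 = 54765

54765


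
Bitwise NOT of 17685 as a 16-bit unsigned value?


~0b100010100010101 = 0b1011101011101010 = 47850 (16-bit unsigned)

47850


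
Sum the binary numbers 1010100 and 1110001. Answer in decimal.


1010100 + 1110001 = 11000101 = 197

197


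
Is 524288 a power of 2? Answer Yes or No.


0b10000000000000000000. Only one bit set => Yes

Yes


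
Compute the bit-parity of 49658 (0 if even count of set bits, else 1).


0b1100000111111010 has 9 ones => parity 1

1


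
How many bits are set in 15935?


0b11111000111111 has 11 set bits

11


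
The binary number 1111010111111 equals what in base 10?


1111010111111 in decimal = 7871

7871


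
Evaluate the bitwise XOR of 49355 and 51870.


0b1100000011001011 ^ 0b1100101010011110 = 0b101001010101 = 2645

2645


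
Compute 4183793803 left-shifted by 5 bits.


0b11111001010111111010000010001011 << 5 = 0b1111100101011111101000001000101100000 = 133881401696

133881401696


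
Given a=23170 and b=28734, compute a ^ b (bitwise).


23170 ^ 28734 = 10940

10940


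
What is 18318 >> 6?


0b100011110001110 >> 6 = 0b100011110 = 286

286


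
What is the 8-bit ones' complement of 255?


255 ^ 255 = 0

0


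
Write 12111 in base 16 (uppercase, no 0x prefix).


12111 = 2F4F hex

2F4F


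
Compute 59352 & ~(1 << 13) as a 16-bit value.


59352 & ~(1 << 13) = 51160

51160


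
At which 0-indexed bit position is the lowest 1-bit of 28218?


0b110111000111010. Lowest set bit at position 1

1


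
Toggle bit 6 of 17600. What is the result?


17600 ^ (1 << 6) = 17600 ^ 64 = 17536

17536


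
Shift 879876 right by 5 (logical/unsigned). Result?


0b11010110110100000100 >> 5 = 0b110101101101000 = 27496

27496


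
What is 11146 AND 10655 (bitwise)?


0b10101110001010 & 0b10100110011111 = 0b10100110001010 = 10634

10634


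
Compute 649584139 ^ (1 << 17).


649584139 ^ (1 << 17) = 649584139 ^ 131072 = 649453067

649453067


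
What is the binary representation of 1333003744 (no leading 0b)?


1333003744 = 1001111011101000000010111100000 in binary

1001111011101000000010111100000


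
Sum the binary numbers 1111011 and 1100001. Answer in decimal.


1111011 + 1100001 = 11011100 = 220

220


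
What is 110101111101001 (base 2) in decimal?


110101111101001 in decimal = 27625

27625


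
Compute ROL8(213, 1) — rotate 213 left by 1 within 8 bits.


Rotate 0b11010101 left by 1 (8-bit) = 0b10101011 = 171

171


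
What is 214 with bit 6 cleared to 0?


214 & ~(1 << 6) = 150

150


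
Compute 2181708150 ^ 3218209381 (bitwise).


0b10000010000010100011100101110110 ^ 0b10111111110100011111101001100101 = 0b111101110110111100001100010011 = 1037812499

1037812499


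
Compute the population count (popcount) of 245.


0b11110101 has 6 set bits

6


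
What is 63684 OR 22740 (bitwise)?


0b1111100011000100 | 0b101100011010100 = 0b1111100011010100 = 63700

63700


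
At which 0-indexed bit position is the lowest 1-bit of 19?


0b10011. Lowest set bit at position 0

0


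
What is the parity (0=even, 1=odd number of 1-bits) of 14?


0b1110 has 3 ones => parity 1

1


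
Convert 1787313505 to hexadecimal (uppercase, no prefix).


1787313505 = 6A883D61 hex

6A883D61


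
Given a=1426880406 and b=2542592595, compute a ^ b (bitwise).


1426880406 ^ 2542592595 = 3263206853

3263206853


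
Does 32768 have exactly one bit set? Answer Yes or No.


0b1000000000000000. Only one bit set => Yes

Yes


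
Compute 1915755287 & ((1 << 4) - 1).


1915755287 & 15 = 7

7


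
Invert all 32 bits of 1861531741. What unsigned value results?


1861531741 ^ 4294967295 = 2433435554

2433435554


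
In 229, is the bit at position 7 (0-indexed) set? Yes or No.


0b11100101, bit 7 = 1. Yes

Yes


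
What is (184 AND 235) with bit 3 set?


Step 1: 184 & 235 = 168
Step 2: 168 | (1 << 3) = 168 | 8 = 168

168


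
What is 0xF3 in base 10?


F3 hex = 243 decimal

243


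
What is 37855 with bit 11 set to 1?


37855 | (1 << 11) = 37855 | 2048 = 39903

39903


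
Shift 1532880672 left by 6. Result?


0b1011011010111011110011100100000 << 6 = 0b1011011010111011110011100100000000000 = 98104363008

98104363008


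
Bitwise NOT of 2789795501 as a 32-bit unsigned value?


~0b10100110010010001110011010101101 = 0b1011001101101110001100101010010 = 1505171794 (32-bit unsigned)

1505171794


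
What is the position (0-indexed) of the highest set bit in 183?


0b10110111. Highest set bit at position 7

7


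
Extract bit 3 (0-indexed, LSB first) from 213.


0b11010101, position 3 = 0

0


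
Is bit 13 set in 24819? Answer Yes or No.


0b110000011110011, bit 13 = 1. Yes

Yes


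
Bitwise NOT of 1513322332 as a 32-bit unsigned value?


~0b1011010001100110111011101011100 = 0b10100101110011001000100010100011 = 2781644963 (32-bit unsigned)

2781644963


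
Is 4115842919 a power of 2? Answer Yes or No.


0b11110101010100101100011101100111. Multiple bits set => No

No


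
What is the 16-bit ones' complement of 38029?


38029 ^ 65535 = 27506

27506


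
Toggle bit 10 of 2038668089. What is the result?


2038668089 ^ (1 << 10) = 2038668089 ^ 1024 = 2038669113

2038669113


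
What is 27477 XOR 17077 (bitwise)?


0b110101101010101 ^ 0b100001010110101 = 0b10100111100000 = 10720

10720


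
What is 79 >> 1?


0b1001111 >> 1 = 0b100111 = 39

39


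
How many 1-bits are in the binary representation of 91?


0b1011011 has 5 set bits

5


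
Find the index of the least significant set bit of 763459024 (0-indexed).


0b101101100000010111010111010000. Lowest set bit at position 4

4


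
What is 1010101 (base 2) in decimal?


1010101 in decimal = 85

85


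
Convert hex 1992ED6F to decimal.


1992ED6F hex = 429059439 decimal

429059439


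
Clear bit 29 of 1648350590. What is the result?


1648350590 & ~(1 << 29) = 1111479678

1111479678


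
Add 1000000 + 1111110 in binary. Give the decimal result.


1000000 + 1111110 = 10111110 = 190

190


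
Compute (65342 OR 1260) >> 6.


Step 1: 65342 | 1260 = 65534
Step 2: 65534 >> 6 = 1023

1023


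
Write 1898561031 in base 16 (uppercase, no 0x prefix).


1898561031 = 7129BE07 hex

7129BE07


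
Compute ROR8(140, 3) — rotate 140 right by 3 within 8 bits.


Rotate 0b10001100 right by 3 (8-bit) = 0b10010001 = 145

145


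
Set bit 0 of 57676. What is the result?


57676 | (1 << 0) = 57676 | 1 = 57677

57677


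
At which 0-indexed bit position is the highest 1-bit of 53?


0b110101. Highest set bit at position 5

5


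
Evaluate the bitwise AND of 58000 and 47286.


0b1110001010010000 & 0b1011100010110110 = 0b1010000010010000 = 41104

41104


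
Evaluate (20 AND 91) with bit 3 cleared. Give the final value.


Step 1: 20 & 91 = 16
Step 2: 16 & ~(1 << 3) = 16

16


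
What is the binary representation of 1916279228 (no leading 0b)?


1916279228 = 1110010001110000001100110111100 in binary

1110010001110000001100110111100


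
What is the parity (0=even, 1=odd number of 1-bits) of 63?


0b111111 has 6 ones => parity 0

0


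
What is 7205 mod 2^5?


7205 & 31 = 5

5


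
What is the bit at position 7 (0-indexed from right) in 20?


0b10100, position 7 = 0

0


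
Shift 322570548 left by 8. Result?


0b10011001110100000100100110100 << 8 = 0b1001100111010000010010011010000000000 = 82578060288

82578060288


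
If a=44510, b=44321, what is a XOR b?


44510 ^ 44321 = 255

255


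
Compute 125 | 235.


0b1111101 | 0b11101011 = 0b11111111 = 255

255


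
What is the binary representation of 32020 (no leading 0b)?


32020 = 111110100010100 in binary

111110100010100


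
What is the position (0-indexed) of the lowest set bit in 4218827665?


0b11111011011101100011001110010001. Lowest set bit at position 0

0


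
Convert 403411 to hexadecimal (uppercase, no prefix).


403411 = 627D3 hex

627D3


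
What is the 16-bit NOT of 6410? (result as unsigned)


~0b1100100001010 = 0b1110011011110101 = 59125 (16-bit unsigned)

59125


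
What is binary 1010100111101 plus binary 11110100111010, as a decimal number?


1010100111101 + 11110100111010 = 101001001110111 = 21111

21111


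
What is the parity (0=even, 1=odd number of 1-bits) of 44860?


0b1010111100111100 has 10 ones => parity 0

0


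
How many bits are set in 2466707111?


0b10010011000001101111011010100111 has 17 set bits

17


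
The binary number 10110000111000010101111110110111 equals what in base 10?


10110000111000010101111110110111 in decimal = 2967560119

2967560119


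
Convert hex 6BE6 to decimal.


6BE6 hex = 27622 decimal

27622


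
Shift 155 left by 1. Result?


0b10011011 << 1 = 0b100110110 = 310

310


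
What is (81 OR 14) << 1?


Step 1: 81 | 14 = 95
Step 2: 95 << 1 = 190

190


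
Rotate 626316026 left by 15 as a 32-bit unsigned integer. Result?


Rotate 0b100101010101001101001011111010 left by 15 (32-bit) = 0b1101001011111010001001010101010 = 1769804458

1769804458


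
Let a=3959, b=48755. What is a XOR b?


3959 ^ 48755 = 45316

45316


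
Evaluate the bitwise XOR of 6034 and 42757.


0b1011110010010 ^ 0b1010011100000101 = 0b1011000010010111 = 45207

45207


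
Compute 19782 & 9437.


0b100110101000110 & 0b10010011011101 = 0b10001000100 = 1092

1092


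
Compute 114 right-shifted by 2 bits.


0b1110010 >> 2 = 0b11100 = 28

28


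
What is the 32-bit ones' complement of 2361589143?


2361589143 ^ 4294967295 = 1933378152

1933378152


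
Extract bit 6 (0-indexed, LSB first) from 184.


0b10111000, position 6 = 0

0


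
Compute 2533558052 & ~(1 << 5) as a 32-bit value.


2533558052 & ~(1 << 5) = 2533558020

2533558020


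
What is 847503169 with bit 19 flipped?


847503169 ^ (1 << 19) = 847503169 ^ 524288 = 848027457

848027457


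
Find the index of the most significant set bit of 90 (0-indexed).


0b1011010. Highest set bit at position 6

6


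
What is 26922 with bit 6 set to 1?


26922 | (1 << 6) = 26922 | 64 = 26986

26986
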